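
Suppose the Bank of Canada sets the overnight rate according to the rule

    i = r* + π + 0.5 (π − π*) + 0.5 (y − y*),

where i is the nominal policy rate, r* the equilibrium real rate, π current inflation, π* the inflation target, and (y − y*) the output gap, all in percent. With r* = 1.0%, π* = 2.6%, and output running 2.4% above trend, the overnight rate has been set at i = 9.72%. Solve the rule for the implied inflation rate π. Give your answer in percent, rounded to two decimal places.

Output 2.4% above potential → (y − y*) = 2.4.
Collecting π: i = r* + (1 + 0.5) π − 0.5 π* + 0.5 (y − y*)
1.5 π = 9.72 − 1.0 + 0.5 × 2.6 − 0.5 × 2.4 = 8.82
π = 8.82 / 1.5 = 5.88

5.88%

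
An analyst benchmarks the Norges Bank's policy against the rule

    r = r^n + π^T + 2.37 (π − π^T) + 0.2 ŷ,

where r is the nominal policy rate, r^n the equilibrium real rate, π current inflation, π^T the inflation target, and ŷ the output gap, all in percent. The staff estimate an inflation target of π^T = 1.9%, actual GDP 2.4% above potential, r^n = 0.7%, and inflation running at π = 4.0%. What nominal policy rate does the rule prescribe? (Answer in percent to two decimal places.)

Output 2.4% above potential → ŷ = 2.4.
r = 0.7 + 1.9 + 2.37 × (4.0 − 1.9) + 0.2 × 2.4
   = 0.7 + 1.9 + 4.977 + 0.48 = 8.06

8.06%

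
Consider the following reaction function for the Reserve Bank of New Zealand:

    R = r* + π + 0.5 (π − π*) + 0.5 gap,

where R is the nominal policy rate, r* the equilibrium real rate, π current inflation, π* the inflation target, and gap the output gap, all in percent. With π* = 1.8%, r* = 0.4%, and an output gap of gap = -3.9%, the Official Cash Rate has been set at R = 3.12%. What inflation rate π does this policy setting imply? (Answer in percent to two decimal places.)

3.71%

Collecting π: R = r* + (1 + 0.5) π − 0.5 π* + 0.5 gap
1.5 π = 3.12 − 0.4 + 0.5 × 1.8 − 0.5 × (-3.9) = 5.57
π = 5.57 / 1.5 = 3.71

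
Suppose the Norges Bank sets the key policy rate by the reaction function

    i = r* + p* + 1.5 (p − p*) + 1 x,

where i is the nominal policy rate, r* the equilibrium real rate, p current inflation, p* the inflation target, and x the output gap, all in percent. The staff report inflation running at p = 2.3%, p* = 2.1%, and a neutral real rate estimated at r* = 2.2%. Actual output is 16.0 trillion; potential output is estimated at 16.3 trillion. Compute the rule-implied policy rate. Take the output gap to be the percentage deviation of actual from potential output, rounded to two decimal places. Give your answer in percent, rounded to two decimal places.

Output gap = 100 × (16.0 − 16.3) / 16.3 = -1.84%.
i = 2.20 + 2.10 + 1.5 × (2.30 − 2.10) + 1 × (-1.84)
   = 2.20 + 2.1 + 0.3 − 1.84 = 2.76

2.76%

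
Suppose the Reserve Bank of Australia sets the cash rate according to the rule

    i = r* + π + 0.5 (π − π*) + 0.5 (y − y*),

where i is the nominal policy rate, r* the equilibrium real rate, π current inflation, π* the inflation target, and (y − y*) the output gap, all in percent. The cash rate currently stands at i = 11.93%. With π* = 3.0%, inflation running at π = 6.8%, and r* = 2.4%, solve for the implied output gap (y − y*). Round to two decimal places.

1.66%

0.5 (y − y*) = 11.93 − 2.4 − 6.8 − 0.5 × (6.8 − 3.0) = 0.83
(y − y*) = 0.83 / 0.5 = 1.66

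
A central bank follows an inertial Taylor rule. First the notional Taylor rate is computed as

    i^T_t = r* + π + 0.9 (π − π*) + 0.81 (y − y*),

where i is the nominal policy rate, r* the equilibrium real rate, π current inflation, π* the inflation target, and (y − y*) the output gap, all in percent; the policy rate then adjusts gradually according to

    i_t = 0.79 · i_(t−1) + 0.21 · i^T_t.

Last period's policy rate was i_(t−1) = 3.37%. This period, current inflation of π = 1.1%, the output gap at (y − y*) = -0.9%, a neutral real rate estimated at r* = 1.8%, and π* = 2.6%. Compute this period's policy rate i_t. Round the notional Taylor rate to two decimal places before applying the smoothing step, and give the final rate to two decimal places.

i^T_t = 1.8 + 1.1 + 0.9 × (1.1 − 2.6) + 0.81 × (-0.9)
   = 1.8 + 1.1 − 1.35 − 0.729 = 0.82
i_t = 0.79 × 3.37 + 0.21 × 0.82 = 2.6623 + 0.1722 = 2.83

2.83%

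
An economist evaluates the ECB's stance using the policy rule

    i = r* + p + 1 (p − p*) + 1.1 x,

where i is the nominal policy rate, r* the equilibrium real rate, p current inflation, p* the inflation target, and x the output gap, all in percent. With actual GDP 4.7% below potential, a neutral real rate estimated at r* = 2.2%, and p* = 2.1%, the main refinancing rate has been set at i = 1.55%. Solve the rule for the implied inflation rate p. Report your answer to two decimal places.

3.31%

Output 4.7% below potential → x = -4.7.
Collecting p: i = r* + (1 + 1) p − 1 p* + 1.1 x
2 p = 1.55 − 2.2 + 1 × 2.1 − 1.1 × (-4.7) = 6.62
p = 6.62 / 2 = 3.31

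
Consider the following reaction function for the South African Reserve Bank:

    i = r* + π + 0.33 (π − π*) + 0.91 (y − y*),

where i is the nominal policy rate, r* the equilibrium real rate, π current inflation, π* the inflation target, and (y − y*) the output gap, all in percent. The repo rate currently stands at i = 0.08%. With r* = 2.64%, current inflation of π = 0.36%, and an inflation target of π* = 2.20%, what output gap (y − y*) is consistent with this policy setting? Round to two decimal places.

-2.54%

0.91 (y − y*) = 0.08 − 2.64 − 0.36 − 0.33 × (0.36 − 2.20) = -2.3128
(y − y*) = -2.3128 / 0.91 = -2.54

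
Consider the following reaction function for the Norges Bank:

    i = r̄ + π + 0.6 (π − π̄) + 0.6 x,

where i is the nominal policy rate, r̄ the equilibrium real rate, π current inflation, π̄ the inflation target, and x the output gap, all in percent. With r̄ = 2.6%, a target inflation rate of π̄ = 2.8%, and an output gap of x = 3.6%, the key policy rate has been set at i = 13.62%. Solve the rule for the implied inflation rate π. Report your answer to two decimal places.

Collecting π: i = r̄ + (1 + 0.6) π − 0.6 π̄ + 0.6 x
1.6 π = 13.62 − 2.6 + 0.6 × 2.8 − 0.6 × 3.6 = 10.54
π = 10.54 / 1.6 = 6.59

6.59%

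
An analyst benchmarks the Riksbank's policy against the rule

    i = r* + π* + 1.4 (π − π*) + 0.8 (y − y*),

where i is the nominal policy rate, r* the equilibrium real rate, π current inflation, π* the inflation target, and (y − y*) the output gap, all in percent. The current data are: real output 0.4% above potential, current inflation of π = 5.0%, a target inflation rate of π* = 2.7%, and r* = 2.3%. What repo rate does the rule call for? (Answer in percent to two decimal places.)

Output 0.4% above potential → (y − y*) = 0.4.
i = 2.3 + 2.7 + 1.4 × (5.0 − 2.7) + 0.8 × 0.4
   = 2.3 + 2.7 + 3.22 + 0.32 = 8.54

8.54%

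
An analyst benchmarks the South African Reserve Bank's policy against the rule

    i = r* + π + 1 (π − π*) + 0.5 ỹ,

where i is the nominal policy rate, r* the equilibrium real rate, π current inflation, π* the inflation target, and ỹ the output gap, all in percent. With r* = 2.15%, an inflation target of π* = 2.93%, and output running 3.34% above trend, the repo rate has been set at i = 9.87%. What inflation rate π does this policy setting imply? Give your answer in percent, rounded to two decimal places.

4.49%

Output 3.34% above potential → ỹ = 3.34.
Collecting π: i = r* + (1 + 1) π − 1 π* + 0.5 ỹ
2 π = 9.87 − 2.15 + 1 × 2.93 − 0.5 × 3.34 = 8.98
π = 8.98 / 2 = 4.49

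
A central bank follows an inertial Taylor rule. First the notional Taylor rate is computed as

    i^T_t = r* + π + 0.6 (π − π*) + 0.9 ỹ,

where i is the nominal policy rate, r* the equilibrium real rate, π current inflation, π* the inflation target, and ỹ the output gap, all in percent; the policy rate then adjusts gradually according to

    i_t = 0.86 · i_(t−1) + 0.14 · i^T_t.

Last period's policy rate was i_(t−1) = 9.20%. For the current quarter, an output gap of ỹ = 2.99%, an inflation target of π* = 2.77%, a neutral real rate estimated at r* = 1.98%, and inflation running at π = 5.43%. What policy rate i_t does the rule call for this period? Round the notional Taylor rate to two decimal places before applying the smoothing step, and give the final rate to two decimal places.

i^T_t = 1.98 + 5.43 + 0.6 × (5.43 − 2.77) + 0.9 × 2.99
   = 1.98 + 5.43 + 1.596 + 2.691 = 11.70
i_t = 0.86 × 9.20 + 0.14 × 11.70 = 7.912 + 1.638 = 9.55

9.55%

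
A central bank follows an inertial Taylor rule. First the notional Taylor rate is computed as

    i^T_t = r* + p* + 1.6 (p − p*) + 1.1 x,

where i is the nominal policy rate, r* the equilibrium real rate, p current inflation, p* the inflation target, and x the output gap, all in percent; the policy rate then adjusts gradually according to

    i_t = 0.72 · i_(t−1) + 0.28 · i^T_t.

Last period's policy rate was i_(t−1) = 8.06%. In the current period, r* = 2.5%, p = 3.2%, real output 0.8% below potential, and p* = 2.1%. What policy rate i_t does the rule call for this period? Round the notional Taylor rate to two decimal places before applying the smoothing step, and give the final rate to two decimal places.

Output 0.8% below potential → x = -0.8.
i^T_t = 2.5 + 2.1 + 1.6 × (3.2 − 2.1) + 1.1 × (-0.8)
   = 2.5 + 2.1 + 1.76 − 0.88 = 5.48
i_t = 0.72 × 8.06 + 0.28 × 5.48 = 5.8032 + 1.5344 = 7.34

7.34%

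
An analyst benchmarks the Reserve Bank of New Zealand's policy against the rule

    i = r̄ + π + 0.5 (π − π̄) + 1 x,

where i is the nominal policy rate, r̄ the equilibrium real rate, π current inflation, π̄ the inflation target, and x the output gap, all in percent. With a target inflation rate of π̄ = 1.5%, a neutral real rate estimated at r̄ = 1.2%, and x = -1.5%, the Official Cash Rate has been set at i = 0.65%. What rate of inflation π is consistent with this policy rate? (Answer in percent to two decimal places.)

1.13%

Collecting π: i = r̄ + (1 + 0.5) π − 0.5 π̄ + 1 x
1.5 π = 0.65 − 1.2 + 0.5 × 1.5 − 1 × (-1.5) = 1.7
π = 1.7 / 1.5 = 1.13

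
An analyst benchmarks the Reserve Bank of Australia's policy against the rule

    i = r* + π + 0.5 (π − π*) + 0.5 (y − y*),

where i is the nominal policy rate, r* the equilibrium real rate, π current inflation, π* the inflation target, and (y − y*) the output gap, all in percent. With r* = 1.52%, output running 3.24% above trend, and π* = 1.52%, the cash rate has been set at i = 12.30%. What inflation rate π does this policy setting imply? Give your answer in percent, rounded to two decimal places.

Output 3.24% above potential → (y − y*) = 3.24.
Collecting π: i = r* + (1 + 0.5) π − 0.5 π* + 0.5 (y − y*)
1.5 π = 12.30 − 1.52 + 0.5 × 1.52 − 0.5 × 3.24 = 9.92
π = 9.92 / 1.5 = 6.61

6.61%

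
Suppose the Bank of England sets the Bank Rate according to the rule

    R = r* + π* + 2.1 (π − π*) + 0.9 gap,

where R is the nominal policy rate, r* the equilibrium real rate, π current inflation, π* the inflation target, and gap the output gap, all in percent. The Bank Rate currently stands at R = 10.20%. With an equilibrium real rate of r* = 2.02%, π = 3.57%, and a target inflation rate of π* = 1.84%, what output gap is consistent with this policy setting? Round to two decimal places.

3.01%

0.9 gap = 10.20 − 2.02 − 1.84 − 2.1 × (3.57 − 1.84) = 2.707
gap = 2.707 / 0.9 = 3.01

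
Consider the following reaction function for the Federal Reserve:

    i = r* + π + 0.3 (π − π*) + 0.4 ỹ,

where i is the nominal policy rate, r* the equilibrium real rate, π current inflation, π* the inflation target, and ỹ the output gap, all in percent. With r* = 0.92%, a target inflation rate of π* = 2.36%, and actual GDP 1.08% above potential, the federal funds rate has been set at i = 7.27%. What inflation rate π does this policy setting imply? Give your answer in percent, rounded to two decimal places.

5.10%

Output 1.08% above potential → ỹ = 1.08.
Collecting π: i = r* + (1 + 0.3) π − 0.3 π* + 0.4 ỹ
1.3 π = 7.27 − 0.92 + 0.3 × 2.36 − 0.4 × 1.08 = 6.626
π = 6.626 / 1.3 = 5.10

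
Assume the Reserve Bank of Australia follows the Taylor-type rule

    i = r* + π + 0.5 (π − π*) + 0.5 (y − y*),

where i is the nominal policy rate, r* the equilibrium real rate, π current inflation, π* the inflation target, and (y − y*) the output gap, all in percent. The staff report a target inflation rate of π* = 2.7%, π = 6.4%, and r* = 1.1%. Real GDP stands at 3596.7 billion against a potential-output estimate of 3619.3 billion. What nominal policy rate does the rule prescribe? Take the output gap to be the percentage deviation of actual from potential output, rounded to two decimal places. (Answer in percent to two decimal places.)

9.04%

Output gap = 100 × (3596.7 − 3619.3) / 3619.3 = -0.62%.
i = 1.10 + 6.40 + 0.5 × (6.40 − 2.70) + 0.5 × (-0.62)
   = 1.10 + 6.4 + 1.85 − 0.31 = 9.04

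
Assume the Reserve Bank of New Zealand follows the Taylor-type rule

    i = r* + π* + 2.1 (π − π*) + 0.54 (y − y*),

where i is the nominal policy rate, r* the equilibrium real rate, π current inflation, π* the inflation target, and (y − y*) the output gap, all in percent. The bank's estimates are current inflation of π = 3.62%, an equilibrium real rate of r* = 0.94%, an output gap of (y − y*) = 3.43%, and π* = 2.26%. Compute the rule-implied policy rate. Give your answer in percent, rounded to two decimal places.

i = 0.94 + 2.26 + 2.1 × (3.62 − 2.26) + 0.54 × 3.43
   = 0.94 + 2.26 + 2.856 + 1.8522 = 7.91

7.91%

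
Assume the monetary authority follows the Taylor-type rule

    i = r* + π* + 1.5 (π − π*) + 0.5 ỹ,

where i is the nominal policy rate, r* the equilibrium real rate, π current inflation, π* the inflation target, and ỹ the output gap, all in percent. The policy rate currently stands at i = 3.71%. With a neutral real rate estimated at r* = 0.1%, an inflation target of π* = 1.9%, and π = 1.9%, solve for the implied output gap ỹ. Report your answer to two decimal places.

3.42%

0.5 ỹ = 3.71 − 0.1 − 1.9 − 1.5 × (1.9 − 1.9) = 1.71
ỹ = 1.71 / 0.5 = 3.42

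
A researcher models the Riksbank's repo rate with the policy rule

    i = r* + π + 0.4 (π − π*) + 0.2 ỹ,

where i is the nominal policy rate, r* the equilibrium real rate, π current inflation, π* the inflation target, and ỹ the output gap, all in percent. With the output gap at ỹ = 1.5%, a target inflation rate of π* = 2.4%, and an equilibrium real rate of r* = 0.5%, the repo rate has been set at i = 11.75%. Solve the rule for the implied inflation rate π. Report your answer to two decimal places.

8.51%

Collecting π: i = r* + (1 + 0.4) π − 0.4 π* + 0.2 ỹ
1.4 π = 11.75 − 0.5 + 0.4 × 2.4 − 0.2 × 1.5 = 11.91
π = 11.91 / 1.4 = 8.51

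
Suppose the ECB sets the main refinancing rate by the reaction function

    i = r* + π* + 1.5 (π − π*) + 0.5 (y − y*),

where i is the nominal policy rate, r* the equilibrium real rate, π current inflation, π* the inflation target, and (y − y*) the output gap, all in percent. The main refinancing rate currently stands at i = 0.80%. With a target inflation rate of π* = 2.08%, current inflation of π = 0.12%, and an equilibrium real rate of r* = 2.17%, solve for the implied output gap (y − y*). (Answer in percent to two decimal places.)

0.5 (y − y*) = 0.80 − 2.17 − 2.08 − 1.5 × (0.12 − 2.08) = -0.51
(y − y*) = -0.51 / 0.5 = -1.02

-1.02%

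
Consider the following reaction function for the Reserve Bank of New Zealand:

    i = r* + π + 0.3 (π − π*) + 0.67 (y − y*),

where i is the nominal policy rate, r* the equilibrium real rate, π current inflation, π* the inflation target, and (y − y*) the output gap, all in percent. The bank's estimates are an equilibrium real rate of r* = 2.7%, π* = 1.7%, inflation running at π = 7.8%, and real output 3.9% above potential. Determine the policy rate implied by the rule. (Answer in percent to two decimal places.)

Output 3.9% above potential → (y − y*) = 3.9.
i = 2.7 + 7.8 + 0.3 × (7.8 − 1.7) + 0.67 × 3.9
   = 2.7 + 7.8 + 1.83 + 2.613 = 14.94

14.94%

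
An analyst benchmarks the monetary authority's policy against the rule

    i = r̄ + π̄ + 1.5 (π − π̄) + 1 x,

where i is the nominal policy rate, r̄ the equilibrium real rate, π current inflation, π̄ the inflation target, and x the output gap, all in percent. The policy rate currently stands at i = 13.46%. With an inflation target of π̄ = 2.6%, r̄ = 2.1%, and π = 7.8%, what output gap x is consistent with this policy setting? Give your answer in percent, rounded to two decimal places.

0.96%

1 x = 13.46 − 2.1 − 2.6 − 1.5 × (7.8 − 2.6) = 0.96
x = 0.96 / 1 = 0.96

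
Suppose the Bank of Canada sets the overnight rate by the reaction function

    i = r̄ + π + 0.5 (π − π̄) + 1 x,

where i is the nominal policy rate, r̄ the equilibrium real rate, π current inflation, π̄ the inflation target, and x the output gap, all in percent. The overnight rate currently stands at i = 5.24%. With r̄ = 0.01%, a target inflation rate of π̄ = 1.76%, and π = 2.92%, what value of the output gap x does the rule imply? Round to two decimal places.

1 x = 5.24 − 0.01 − 2.92 − 0.5 × (2.92 − 1.76) = 1.73
x = 1.73 / 1 = 1.73

1.73%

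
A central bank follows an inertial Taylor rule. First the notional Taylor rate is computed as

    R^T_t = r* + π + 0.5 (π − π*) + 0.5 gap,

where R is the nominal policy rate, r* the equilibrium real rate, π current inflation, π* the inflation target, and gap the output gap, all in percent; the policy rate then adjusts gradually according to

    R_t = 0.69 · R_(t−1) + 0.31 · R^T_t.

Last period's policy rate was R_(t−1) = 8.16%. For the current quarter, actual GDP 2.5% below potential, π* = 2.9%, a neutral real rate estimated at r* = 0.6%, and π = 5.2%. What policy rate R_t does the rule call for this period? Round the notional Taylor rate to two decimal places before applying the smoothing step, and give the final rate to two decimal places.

7.40%

Output 2.5% below potential → gap = -2.5.
R^T_t = 0.6 + 5.2 + 0.5 × (5.2 − 2.9) + 0.5 × (-2.5)
   = 0.6 + 5.2 + 1.15 − 1.25 = 5.70
R_t = 0.69 × 8.16 + 0.31 × 5.70 = 5.6304 + 1.767 = 7.40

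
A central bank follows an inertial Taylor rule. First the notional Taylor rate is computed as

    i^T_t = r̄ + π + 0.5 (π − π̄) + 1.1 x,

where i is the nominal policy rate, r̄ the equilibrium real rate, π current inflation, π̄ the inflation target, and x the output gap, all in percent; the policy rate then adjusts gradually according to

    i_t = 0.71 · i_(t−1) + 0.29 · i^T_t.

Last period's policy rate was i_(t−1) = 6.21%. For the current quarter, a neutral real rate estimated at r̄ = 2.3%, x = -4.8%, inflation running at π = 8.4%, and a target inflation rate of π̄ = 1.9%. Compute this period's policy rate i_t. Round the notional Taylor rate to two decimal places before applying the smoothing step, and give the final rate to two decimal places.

i^T_t = 2.3 + 8.4 + 0.5 × (8.4 − 1.9) + 1.1 × (-4.8)
   = 2.3 + 8.4 + 3.25 − 5.28 = 8.67
i_t = 0.71 × 6.21 + 0.29 × 8.67 = 4.4091 + 2.5143 = 6.92

6.92%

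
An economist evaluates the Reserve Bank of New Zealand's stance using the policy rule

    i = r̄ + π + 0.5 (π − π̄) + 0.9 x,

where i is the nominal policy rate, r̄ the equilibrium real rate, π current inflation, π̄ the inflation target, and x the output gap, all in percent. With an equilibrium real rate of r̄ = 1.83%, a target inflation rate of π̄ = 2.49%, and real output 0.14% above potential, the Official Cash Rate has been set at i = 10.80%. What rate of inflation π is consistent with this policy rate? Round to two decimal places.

6.73%

Output 0.14% above potential → x = 0.14.
Collecting π: i = r̄ + (1 + 0.5) π − 0.5 π̄ + 0.9 x
1.5 π = 10.80 − 1.83 + 0.5 × 2.49 − 0.9 × 0.14 = 10.089
π = 10.089 / 1.5 = 6.73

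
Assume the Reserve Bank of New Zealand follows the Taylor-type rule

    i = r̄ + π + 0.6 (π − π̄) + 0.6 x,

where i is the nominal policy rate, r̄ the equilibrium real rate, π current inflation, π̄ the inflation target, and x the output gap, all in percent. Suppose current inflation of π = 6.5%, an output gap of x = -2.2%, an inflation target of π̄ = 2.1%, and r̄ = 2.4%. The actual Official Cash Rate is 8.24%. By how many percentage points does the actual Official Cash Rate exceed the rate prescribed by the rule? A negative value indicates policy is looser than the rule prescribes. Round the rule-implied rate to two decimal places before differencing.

-1.98 pp

i = 2.4 + 6.5 + 0.6 × (6.5 − 2.1) + 0.6 × (-2.2)
   = 2.4 + 6.5 + 2.64 − 1.32 = 10.22
Deviation = 8.24 − 10.22 = -1.98 pp.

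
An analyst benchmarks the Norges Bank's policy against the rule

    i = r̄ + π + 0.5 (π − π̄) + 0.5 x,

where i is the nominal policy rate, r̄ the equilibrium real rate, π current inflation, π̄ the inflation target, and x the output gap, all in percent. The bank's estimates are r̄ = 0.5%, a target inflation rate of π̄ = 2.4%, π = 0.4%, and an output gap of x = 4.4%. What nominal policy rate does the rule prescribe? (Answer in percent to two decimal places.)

2.10%

i = 0.5 + 0.4 + 0.5 × (0.4 − 2.4) + 0.5 × 4.4
   = 0.5 + 0.4 − 1 + 2.2 = 2.10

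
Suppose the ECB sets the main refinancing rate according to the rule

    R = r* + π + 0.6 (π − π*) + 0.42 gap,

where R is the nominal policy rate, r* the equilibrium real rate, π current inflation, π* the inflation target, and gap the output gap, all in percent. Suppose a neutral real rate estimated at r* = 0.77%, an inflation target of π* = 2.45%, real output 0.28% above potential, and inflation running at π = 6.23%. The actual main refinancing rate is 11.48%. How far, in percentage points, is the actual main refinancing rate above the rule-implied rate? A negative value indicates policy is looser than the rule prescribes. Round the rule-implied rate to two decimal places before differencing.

2.09 pp

Output 0.28% above potential → gap = 0.28.
R = 0.77 + 6.23 + 0.6 × (6.23 − 2.45) + 0.42 × 0.28
   = 0.77 + 6.23 + 2.268 + 0.1176 = 9.39
Deviation = 11.48 − 9.39 = 2.09 pp.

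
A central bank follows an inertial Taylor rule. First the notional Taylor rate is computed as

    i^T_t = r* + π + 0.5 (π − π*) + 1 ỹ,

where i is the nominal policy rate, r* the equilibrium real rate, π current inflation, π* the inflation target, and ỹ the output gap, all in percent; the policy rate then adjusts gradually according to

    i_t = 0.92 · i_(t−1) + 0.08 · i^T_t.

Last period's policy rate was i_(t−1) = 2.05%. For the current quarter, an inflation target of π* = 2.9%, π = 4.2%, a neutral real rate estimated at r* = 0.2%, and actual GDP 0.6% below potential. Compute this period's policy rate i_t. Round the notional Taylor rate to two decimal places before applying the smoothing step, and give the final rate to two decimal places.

2.24%

Output 0.6% below potential → ỹ = -0.6.
i^T_t = 0.2 + 4.2 + 0.5 × (4.2 − 2.9) + 1 × (-0.6)
   = 0.2 + 4.2 + 0.65 − 0.6 = 4.45
i_t = 0.92 × 2.05 + 0.08 × 4.45 = 1.886 + 0.356 = 2.24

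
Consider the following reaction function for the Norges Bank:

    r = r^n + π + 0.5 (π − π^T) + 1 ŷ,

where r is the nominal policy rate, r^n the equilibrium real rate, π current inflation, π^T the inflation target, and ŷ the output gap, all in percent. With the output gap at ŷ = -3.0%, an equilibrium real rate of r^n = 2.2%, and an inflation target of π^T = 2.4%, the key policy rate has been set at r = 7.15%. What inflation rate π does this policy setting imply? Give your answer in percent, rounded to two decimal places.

Collecting π: r = r^n + (1 + 0.5) π − 0.5 π^T + 1 ŷ
1.5 π = 7.15 − 2.2 + 0.5 × 2.4 − 1 × (-3.0) = 9.15
π = 9.15 / 1.5 = 6.10

6.10%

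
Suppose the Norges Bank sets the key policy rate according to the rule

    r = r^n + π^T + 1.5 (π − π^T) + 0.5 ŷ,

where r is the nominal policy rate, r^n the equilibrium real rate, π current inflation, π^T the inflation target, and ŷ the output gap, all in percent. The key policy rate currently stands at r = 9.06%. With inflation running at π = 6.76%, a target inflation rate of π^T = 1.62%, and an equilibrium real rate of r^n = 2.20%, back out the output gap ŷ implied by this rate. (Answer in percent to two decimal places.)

-4.94%

0.5 ŷ = 9.06 − 2.20 − 1.62 − 1.5 × (6.76 − 1.62) = -2.47
ŷ = -2.47 / 0.5 = -4.94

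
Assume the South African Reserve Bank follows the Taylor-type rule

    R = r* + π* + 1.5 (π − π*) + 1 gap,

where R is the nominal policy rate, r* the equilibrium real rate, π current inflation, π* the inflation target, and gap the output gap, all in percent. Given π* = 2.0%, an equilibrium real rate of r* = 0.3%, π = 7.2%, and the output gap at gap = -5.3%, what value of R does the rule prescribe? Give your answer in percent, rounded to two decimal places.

4.80%

R = 0.3 + 2.0 + 1.5 × (7.2 − 2.0) + 1 × (-5.3)
   = 0.3 + 2 + 7.8 − 5.3 = 4.80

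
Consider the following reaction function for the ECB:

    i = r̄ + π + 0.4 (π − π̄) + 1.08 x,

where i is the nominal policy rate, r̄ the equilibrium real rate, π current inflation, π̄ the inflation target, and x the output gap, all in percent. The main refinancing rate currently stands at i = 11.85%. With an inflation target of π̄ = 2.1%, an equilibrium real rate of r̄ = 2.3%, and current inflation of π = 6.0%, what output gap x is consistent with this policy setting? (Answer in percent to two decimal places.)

1.84%

1.08 x = 11.85 − 2.3 − 6.0 − 0.4 × (6.0 − 2.1) = 1.99
x = 1.99 / 1.08 = 1.84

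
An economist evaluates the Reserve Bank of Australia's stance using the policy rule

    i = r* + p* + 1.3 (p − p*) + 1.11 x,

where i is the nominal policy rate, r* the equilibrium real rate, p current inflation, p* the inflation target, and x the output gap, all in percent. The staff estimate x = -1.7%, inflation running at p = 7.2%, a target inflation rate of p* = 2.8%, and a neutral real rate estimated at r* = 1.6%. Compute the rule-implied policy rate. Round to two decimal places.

8.23%

i = 1.6 + 2.8 + 1.3 × (7.2 − 2.8) + 1.11 × (-1.7)
   = 1.6 + 2.8 + 5.72 − 1.887 = 8.23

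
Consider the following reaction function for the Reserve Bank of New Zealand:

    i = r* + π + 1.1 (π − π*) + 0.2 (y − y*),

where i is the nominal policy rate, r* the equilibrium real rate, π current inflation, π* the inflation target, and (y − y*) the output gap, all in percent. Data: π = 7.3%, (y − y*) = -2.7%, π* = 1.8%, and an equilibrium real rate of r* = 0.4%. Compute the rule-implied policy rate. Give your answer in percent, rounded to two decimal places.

13.21%

i = 0.4 + 7.3 + 1.1 × (7.3 − 1.8) + 0.2 × (-2.7)
   = 0.4 + 7.3 + 6.05 − 0.54 = 13.21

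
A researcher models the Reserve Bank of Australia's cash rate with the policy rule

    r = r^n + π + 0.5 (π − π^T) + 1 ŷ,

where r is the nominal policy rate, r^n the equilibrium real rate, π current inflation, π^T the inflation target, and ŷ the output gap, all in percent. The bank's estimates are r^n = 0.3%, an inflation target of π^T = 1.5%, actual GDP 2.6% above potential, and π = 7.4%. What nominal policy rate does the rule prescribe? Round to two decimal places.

Output 2.6% above potential → ŷ = 2.6.
r = 0.3 + 7.4 + 0.5 × (7.4 − 1.5) + 1 × 2.6
   = 0.3 + 7.4 + 2.95 + 2.6 = 13.25

13.25%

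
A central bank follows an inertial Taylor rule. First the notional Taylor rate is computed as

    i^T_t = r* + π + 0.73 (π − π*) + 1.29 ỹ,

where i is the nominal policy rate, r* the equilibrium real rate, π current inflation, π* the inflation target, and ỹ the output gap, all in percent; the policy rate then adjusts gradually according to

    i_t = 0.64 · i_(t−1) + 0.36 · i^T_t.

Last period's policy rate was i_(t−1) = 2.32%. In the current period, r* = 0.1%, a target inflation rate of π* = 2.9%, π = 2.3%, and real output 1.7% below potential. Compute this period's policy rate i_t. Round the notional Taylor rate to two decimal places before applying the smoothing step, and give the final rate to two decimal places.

1.40%

Output 1.7% below potential → ỹ = -1.7.
i^T_t = 0.1 + 2.3 + 0.73 × (2.3 − 2.9) + 1.29 × (-1.7)
   = 0.1 + 2.3 − 0.438 − 2.193 = -0.23
i_t = 0.64 × 2.32 + 0.36 × (-0.23) = 1.4848 − 0.0828 = 1.40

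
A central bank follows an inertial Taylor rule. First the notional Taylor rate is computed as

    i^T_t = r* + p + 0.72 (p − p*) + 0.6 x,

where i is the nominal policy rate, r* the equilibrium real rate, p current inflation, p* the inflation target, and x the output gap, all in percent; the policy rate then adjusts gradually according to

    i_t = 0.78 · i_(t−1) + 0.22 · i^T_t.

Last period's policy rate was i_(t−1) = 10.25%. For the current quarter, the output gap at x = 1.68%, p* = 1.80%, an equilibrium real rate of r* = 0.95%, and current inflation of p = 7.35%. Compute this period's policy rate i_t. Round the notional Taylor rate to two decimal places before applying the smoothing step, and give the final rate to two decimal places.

i^T_t = 0.95 + 7.35 + 0.72 × (7.35 − 1.80) + 0.6 × 1.68
   = 0.95 + 7.35 + 3.996 + 1.008 = 13.30
i_t = 0.78 × 10.25 + 0.22 × 13.30 = 7.995 + 2.926 = 10.92

10.92%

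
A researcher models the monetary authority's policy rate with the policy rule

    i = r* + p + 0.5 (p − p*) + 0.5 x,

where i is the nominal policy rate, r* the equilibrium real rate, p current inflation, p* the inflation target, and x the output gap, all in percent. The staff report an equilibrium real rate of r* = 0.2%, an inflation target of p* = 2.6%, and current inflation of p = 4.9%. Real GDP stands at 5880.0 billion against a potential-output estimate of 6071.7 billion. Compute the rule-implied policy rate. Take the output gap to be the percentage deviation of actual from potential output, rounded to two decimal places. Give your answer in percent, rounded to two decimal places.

Output gap = 100 × (5880.0 − 6071.7) / 6071.7 = -3.16%.
i = 0.20 + 4.90 + 0.5 × (4.90 − 2.60) + 0.5 × (-3.16)
   = 0.20 + 4.9 + 1.15 − 1.58 = 4.67

4.67%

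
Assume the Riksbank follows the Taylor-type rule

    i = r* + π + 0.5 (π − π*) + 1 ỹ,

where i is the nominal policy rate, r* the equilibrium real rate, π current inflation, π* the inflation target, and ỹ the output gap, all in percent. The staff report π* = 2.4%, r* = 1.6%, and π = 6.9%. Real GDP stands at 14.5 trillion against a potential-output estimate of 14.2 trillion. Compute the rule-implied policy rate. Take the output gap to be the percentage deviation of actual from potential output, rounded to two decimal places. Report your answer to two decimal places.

Output gap = 100 × (14.5 − 14.2) / 14.2 = 2.11%.
i = 1.60 + 6.90 + 0.5 × (6.90 − 2.40) + 1 × 2.11
   = 1.60 + 6.9 + 2.25 + 2.11 = 12.86

12.86%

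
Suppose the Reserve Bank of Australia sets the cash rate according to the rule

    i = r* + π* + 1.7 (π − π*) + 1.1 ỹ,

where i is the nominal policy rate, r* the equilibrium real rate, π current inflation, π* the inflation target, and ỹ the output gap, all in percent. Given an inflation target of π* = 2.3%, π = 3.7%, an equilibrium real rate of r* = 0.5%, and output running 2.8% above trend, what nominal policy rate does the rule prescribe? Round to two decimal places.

Output 2.8% above potential → ỹ = 2.8.
i = 0.5 + 2.3 + 1.7 × (3.7 − 2.3) + 1.1 × 2.8
   = 0.5 + 2.3 + 2.38 + 3.08 = 8.26

8.26%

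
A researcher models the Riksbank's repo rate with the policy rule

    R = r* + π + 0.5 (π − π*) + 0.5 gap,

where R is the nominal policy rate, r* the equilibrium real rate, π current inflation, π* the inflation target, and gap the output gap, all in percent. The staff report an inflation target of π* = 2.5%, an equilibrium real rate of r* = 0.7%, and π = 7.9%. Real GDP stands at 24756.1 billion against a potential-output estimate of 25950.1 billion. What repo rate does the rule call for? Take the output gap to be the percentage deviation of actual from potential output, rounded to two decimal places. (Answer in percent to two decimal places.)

Output gap = 100 × (24756.1 − 25950.1) / 25950.1 = -4.60%.
R = 0.70 + 7.90 + 0.5 × (7.90 − 2.50) + 0.5 × (-4.60)
   = 0.70 + 7.9 + 2.7 − 2.3 = 9.00

9.00%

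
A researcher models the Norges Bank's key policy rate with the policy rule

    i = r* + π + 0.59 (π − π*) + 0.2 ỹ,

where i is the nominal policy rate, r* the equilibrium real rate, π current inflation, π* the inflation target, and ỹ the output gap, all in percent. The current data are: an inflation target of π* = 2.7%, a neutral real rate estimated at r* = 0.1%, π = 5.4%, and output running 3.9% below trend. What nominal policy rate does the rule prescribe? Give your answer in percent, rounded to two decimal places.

Output 3.9% below potential → ỹ = -3.9.
i = 0.1 + 5.4 + 0.59 × (5.4 − 2.7) + 0.2 × (-3.9)
   = 0.1 + 5.4 + 1.593 − 0.78 = 6.31

6.31%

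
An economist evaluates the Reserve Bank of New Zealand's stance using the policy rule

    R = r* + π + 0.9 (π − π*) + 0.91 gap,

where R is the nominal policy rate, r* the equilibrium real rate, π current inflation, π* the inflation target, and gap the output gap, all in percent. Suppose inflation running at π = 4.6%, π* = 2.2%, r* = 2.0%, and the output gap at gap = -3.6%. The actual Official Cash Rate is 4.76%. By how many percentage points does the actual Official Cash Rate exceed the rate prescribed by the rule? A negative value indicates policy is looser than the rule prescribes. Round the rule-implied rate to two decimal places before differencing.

-0.72 pp

R = 2.0 + 4.6 + 0.9 × (4.6 − 2.2) + 0.91 × (-3.6)
   = 2.0 + 4.6 + 2.16 − 3.276 = 5.48
Deviation = 4.76 − 5.48 = -0.72 pp.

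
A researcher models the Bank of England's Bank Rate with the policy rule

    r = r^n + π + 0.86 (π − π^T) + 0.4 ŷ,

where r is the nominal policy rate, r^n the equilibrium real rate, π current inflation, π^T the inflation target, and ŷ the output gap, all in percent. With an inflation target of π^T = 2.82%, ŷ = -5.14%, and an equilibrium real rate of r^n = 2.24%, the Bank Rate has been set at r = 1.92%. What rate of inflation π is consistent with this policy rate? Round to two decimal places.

2.24%

Collecting π: r = r^n + (1 + 0.86) π − 0.86 π^T + 0.4 ŷ
1.86 π = 1.92 − 2.24 + 0.86 × 2.82 − 0.4 × (-5.14) = 4.1612
π = 4.1612 / 1.86 = 2.24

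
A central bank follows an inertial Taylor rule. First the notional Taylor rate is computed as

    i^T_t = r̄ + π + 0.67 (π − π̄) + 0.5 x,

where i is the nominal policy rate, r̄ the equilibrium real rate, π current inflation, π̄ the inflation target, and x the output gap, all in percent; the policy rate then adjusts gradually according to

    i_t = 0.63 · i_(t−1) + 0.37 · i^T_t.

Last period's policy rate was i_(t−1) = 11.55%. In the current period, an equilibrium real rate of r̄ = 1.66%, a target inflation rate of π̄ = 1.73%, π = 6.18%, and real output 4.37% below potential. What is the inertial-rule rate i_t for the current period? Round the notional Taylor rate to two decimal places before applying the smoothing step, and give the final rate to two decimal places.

10.47%

Output 4.37% below potential → x = -4.37.
i^T_t = 1.66 + 6.18 + 0.67 × (6.18 − 1.73) + 0.5 × (-4.37)
   = 1.66 + 6.18 + 2.9815 − 2.185 = 8.64
i_t = 0.63 × 11.55 + 0.37 × 8.64 = 7.2765 + 3.1968 = 10.47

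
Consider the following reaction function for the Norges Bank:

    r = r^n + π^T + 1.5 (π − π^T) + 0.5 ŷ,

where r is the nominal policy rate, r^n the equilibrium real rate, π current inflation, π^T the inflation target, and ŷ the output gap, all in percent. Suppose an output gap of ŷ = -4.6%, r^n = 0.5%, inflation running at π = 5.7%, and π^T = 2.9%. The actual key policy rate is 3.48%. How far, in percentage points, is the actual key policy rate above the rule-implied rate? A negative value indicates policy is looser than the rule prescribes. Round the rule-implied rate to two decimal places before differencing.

r = 0.5 + 2.9 + 1.5 × (5.7 − 2.9) + 0.5 × (-4.6)
   = 0.5 + 2.9 + 4.2 − 2.3 = 5.30
Deviation = 3.48 − 5.30 = -1.82 pp.

-1.82 pp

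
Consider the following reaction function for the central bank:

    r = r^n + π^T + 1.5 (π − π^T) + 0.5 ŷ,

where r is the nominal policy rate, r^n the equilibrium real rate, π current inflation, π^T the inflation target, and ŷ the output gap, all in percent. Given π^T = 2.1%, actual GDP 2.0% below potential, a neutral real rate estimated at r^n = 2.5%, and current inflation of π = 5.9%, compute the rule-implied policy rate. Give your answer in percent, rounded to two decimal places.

9.30%

Output 2.0% below potential → ŷ = -2.0.
r = 2.5 + 2.1 + 1.5 × (5.9 − 2.1) + 0.5 × (-2.0)
   = 2.5 + 2.1 + 5.7 − 1 = 9.30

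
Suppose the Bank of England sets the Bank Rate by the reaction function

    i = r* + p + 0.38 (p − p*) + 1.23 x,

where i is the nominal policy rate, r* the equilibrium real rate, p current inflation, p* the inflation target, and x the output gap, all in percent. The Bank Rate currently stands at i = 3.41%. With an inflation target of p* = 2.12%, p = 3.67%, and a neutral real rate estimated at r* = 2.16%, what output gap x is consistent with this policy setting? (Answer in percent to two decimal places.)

-2.45%

1.23 x = 3.41 − 2.16 − 3.67 − 0.38 × (3.67 − 2.12) = -3.009
x = -3.009 / 1.23 = -2.45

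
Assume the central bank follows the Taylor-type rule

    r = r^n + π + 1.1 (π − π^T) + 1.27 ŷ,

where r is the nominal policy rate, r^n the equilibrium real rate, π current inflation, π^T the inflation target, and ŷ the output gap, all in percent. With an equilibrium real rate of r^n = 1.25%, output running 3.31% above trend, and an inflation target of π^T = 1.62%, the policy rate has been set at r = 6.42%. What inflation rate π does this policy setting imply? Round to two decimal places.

1.31%

Output 3.31% above potential → ŷ = 3.31.
Collecting π: r = r^n + (1 + 1.1) π − 1.1 π^T + 1.27 ŷ
2.1 π = 6.42 − 1.25 + 1.1 × 1.62 − 1.27 × 3.31 = 2.7483
π = 2.7483 / 2.1 = 1.31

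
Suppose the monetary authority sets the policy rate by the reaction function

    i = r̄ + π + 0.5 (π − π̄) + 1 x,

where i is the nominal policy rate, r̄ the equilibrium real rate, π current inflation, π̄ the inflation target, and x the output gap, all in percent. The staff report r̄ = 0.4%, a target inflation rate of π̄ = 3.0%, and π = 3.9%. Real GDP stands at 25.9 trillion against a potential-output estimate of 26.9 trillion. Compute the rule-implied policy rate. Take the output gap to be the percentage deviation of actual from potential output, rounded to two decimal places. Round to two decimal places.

Output gap = 100 × (25.9 − 26.9) / 26.9 = -3.72%.
i = 0.40 + 3.90 + 0.5 × (3.90 − 3.00) + 1 × (-3.72)
   = 0.40 + 3.9 + 0.45 − 3.72 = 1.03

1.03%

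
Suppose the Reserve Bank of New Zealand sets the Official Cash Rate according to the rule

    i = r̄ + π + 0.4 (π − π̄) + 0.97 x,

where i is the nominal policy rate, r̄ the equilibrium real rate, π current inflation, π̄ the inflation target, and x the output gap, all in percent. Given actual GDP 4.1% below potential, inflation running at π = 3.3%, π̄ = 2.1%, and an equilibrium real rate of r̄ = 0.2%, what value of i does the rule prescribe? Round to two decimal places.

Output 4.1% below potential → x = -4.1.
i = 0.2 + 3.3 + 0.4 × (3.3 − 2.1) + 0.97 × (-4.1)
   = 0.2 + 3.3 + 0.48 − 3.977 = 0.00

0.00%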